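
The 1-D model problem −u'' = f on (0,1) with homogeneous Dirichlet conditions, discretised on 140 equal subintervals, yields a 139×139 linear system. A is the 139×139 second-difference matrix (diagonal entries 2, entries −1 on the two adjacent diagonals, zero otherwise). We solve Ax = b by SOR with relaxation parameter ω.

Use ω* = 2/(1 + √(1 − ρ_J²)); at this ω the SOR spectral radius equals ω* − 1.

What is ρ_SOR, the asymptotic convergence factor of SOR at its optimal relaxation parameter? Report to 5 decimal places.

[ρ_J] n=139: ρ(B_J) = cos(π/(n+1)) = cos(π/140) = 0.99975.
root = sin(π/140) = 0.022438  (since 1−cos² = sin²).
[ω*] 2 ÷ (1 + 0.022438) = 2 ÷ 1.022438 = 1.95611.
ρ_SOR = ω* − 1 = 1.95611 − 1 = 0.95611.

ρ_SOR = 0.95611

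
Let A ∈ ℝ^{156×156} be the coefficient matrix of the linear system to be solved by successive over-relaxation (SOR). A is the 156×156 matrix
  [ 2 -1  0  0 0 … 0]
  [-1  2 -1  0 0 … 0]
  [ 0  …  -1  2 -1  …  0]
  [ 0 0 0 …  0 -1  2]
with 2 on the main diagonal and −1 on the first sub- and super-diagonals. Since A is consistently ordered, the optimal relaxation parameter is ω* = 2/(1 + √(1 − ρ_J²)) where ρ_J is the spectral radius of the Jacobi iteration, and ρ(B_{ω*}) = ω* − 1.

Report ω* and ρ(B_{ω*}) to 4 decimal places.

ρ_J = max_k |cos(kπ/157)| = cos(π/157) = 0.9998
root = sin(π/157) = 0.02001  (since 1−cos² = sin²).
ω* = 2/(1+0.02001) = 1.9608
[ρ_SOR] ω* − 1 = 0.9608.

ω* = 1.9608, ρ_SOR = 0.9608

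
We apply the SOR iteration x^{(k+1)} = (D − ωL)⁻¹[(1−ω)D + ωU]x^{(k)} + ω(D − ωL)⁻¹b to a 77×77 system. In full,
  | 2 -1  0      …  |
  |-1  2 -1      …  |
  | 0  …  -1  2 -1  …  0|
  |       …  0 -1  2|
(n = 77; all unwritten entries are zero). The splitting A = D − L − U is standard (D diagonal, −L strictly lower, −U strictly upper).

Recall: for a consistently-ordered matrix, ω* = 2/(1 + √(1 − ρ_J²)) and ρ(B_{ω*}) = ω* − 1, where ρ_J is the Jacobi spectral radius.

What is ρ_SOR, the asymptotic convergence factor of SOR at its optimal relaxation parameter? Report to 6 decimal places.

ρ_SOR = 0.922585

[ρ_J] n=77: ρ(B_J) = cos(π/(n+1)) = cos(π/78) = 0.999189.
√(1−ρ_J²) = |sin(π/78)| = 0.0402659
[ω*] 2 ÷ (1 + 0.0402659) = 2 ÷ 1.0402659 = 1.922585.
ρ_SOR = ω* − 1 ≈ 0.922585.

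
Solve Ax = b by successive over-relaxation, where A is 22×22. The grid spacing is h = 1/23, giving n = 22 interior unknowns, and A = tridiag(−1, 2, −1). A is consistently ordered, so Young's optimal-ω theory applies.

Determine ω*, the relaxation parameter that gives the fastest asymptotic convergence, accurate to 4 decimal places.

ω* = 1.7603

ρ_J = max_k |cos(kπ/23)| = cos(π/23) = 0.9907
√(1−ρ_J²) simplifies to sin(π/23) = 0.13617.
Then 2/(1+√(1−ρ_J²)) = 2/(1+0.13617); ω* = 2/1.13617 = 1.7603.
and ρ(B_{ω*}) = 1.7603 − 1 = 0.7603.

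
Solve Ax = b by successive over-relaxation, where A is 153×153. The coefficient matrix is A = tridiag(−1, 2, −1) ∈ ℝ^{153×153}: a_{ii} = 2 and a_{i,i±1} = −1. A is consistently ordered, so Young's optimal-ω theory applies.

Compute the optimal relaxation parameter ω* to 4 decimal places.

spectrum of D⁻¹(L+U) = {cos(kπ/154) : 1≤k≤153}; ρ_J = cos(π/154) = 0.9998.
√(1−ρ_J²) simplifies to sin(π/154) = 0.02040.
[ω*] 2 ÷ (1 + 0.02040) = 2 ÷ 1.02040 = 1.9600.
[ρ_SOR] ω* − 1 = 0.9600.

ω* = 1.9600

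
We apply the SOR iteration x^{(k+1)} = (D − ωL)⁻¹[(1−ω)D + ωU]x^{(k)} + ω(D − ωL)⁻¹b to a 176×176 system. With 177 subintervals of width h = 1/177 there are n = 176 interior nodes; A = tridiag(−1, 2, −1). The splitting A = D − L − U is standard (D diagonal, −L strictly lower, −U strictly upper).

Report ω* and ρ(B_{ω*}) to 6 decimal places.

spectrum of D⁻¹(L+U) = {cos(kπ/177) : 1≤k≤176}; ρ_J = cos(π/177) = 0.999842.
1 − cos²(π/177) = sin²(π/177) ⇒ √(1−ρ_J²) = sin(π/177) = 0.0177482.
ω* = 2 / (1 + 0.0177482) = 2 / 1.0177482 ≈ 1.965123.
ρ(B_{ω*}) = ω*−1 = 0.965123

ω* = 1.965123, ρ_SOR = 0.965123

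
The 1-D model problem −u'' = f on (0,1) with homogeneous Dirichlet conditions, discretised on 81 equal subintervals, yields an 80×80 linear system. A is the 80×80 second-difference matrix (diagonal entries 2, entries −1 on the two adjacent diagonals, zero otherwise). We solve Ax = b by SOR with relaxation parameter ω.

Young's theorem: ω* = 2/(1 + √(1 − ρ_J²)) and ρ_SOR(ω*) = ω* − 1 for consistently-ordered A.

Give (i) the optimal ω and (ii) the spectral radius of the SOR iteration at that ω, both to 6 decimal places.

ω* = 1.925344, ρ_SOR = 0.925344

B_J for the 80×80 system has eigenvalues cos(kπ/81); ρ_J = cos(π/81) = 0.999248.
root = sin(π/81) = 0.0387754  (since 1−cos² = sin²).
Young: ω* = 2/(1+√(1−ρ_J²)) = 2/(1+0.0387754) = 2/1.0387754 = 1.925344.
ρ_SOR = ω* − 1 = 1.925344 − 1 = 0.925344.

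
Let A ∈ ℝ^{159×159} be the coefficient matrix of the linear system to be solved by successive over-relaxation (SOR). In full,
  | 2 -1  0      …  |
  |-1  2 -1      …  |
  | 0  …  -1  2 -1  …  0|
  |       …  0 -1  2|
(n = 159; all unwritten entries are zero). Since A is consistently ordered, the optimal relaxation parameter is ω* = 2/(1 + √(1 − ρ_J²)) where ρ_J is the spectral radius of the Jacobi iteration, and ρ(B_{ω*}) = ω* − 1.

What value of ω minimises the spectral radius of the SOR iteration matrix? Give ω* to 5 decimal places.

n=159: λ(B_J) = 1 − λ(A)/2 = cos(kπ/160); k=1 gives ρ_J = 0.99981.
√(1 − cos²(π/160)) = sin(π/160) ≈ 0.019634.
ω* = 2 / (1 + 0.019634) = 2 / 1.019634 ≈ 1.96149.
At ω = 1.96149 every |λ(B_ω)| = ω−1, so ρ_SOR = 0.96149.

ω* = 1.96149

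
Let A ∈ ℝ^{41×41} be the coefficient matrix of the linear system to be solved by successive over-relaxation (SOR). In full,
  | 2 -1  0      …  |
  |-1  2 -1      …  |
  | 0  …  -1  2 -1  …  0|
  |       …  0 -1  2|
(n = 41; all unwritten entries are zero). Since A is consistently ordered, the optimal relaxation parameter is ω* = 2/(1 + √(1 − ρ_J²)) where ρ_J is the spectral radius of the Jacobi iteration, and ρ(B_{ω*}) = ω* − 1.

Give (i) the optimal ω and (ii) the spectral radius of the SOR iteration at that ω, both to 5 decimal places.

n=41: λ(B_J) = 1 − λ(A)/2 = cos(kπ/42); k=1 gives ρ_J = 0.99720.
√(1 − cos²(π/42)) = sin(π/42) ≈ 0.074730.
So ω* = 2/1.074730 = 1.86093 (Young).
Hence ρ(B_{ω*}) = 1.86093 − 1 = 0.86093.

ω* = 1.86093, ρ_SOR = 0.86093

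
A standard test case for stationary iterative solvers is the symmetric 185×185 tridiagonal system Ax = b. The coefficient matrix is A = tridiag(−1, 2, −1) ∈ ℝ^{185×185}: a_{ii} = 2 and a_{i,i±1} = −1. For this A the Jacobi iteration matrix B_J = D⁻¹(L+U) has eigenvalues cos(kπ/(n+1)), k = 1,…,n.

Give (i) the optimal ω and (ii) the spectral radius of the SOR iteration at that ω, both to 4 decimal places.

ρ_J = max_k |cos(kπ/186)| = cos(π/186) = 0.9999
√(1 − cos²(π/186)) = sin(π/186) ≈ 0.01689.
ω* = 2 / (1 + 0.01689) = 2 / 1.01689 ≈ 1.9668.
[ρ_SOR] ω* − 1 = 0.9668.

ω* = 1.9668, ρ_SOR = 0.9668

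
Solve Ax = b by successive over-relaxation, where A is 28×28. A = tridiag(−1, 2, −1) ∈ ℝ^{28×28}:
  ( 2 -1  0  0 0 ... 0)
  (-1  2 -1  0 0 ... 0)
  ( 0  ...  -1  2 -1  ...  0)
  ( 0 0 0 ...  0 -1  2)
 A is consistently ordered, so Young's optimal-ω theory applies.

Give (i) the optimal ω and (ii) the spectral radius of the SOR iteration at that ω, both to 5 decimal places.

n=28: λ(B_J) = 1 − λ(A)/2 = cos(kπ/29); k=1 gives ρ_J = 0.99414.
√(1 − cos²(π/29)) = sin(π/29) ≈ 0.108119.
Young: ω* = 2/(1+√(1−ρ_J²)) = 2/(1+0.108119) = 2/1.108119 = 1.80486.
[ρ_SOR] ω* − 1 = 0.80486.

ω* = 1.80486, ρ_SOR = 0.80486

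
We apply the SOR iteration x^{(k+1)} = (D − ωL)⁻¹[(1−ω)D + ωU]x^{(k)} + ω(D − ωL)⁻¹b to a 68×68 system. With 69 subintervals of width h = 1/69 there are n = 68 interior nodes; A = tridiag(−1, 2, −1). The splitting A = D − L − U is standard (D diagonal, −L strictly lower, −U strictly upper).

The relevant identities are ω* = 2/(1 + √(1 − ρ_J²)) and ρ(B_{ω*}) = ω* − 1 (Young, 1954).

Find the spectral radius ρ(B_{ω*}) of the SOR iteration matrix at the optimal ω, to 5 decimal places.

With n=68, ρ(Jacobi) = cos(π/69) = 0.99896.
√(1 − cos²(π/69)) = sin(π/69) ≈ 0.045515.
ω* = 2 / (1 + 0.045515) = 2 / 1.045515 ≈ 1.91293.
At ω = 1.91293 every |λ(B_ω)| = ω−1, so ρ_SOR = 0.91293.

ρ_SOR = 0.91293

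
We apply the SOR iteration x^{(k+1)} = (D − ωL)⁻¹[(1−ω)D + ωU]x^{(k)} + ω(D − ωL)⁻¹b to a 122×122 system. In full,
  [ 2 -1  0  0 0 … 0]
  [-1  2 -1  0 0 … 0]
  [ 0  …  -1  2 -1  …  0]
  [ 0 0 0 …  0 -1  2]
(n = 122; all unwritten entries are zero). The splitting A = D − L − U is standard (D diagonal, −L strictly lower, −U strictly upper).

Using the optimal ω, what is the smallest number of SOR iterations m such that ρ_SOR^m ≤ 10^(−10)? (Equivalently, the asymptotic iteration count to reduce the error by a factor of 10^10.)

m = 451

½·tridiag(1,0,1) at n=122: λ_k = cos(kπ/123); max |λ| at k=1 ⇒ ρ_J = cos(π/123) ≈ 0.9996738.
1 − cos²(π/123) = sin²(π/123) ⇒ √(1−ρ_J²) = sin(π/123) = 0.0255386.
[ω*] 2 ÷ (1 + 0.0255386) = 2 ÷ 1.0255386 = 1.9501948.
ρ_SOR = ω* − 1 = 1.9501948 − 1 = 0.9501948.
m ≥ 10·ln10 / (−ln 0.9501948) = 450.708; smallest integer m = 451.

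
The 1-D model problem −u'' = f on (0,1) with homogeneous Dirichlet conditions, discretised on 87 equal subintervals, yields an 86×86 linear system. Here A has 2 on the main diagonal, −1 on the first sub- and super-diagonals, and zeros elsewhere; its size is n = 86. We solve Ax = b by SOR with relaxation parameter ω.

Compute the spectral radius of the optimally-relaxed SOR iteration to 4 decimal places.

ρ_SOR = 0.9303

n=86: λ(B_J) = 1 − λ(A)/2 = cos(kπ/87); k=1 gives ρ_J = 0.9993.
1 − cos²(π/87) = sin²(π/87) ⇒ √(1−ρ_J²) = sin(π/87) = 0.03610.
ω* = 2/(1 + 0.03610) = 2/1.03610 = 1.9303.
ρ_SOR = ω* − 1 ≈ 0.9303.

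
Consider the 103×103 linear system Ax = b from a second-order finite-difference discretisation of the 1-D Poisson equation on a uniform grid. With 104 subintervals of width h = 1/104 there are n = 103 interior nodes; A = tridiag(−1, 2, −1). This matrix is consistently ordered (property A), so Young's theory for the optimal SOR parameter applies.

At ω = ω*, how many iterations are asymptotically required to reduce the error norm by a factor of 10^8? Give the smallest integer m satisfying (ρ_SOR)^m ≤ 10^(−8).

m = 305

ρ_J = max_k |cos(kπ/104)| = cos(π/104) = 0.9995438
1 − cos²(π/104) = sin²(π/104) ⇒ √(1−ρ_J²) = sin(π/104) = 0.0302030.
ω* = 2/(1 + 0.0302030) = 2/1.0302030 = 1.9413650.
ρ(B_{ω*}) = ω*−1 = 0.9413650
ρ_SOR^m ≤ 10^(−8) ⇔ m ≥ 8·ln10/(−ln 0.9413650) = 18.4207/0.0604243 = 304.856; m = ⌈304.856⌉ = 305.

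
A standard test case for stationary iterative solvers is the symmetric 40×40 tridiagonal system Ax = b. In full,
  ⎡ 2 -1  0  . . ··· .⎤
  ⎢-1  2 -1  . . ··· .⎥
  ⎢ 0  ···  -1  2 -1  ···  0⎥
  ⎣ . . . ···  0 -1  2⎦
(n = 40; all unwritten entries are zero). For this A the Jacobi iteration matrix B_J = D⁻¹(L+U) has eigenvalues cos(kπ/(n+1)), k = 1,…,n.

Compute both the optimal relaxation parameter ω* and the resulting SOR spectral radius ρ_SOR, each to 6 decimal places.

ω* = 1.857788, ρ_SOR = 0.857788

spectrum of D⁻¹(L+U) = {cos(kπ/41) : 1≤k≤40}; ρ_J = cos(π/41) = 0.997066.
√(1−ρ_J²) simplifies to sin(π/41) = 0.0765493.
[ω*] 2 ÷ (1 + 0.0765493) = 2 ÷ 1.0765493 = 1.857788.
[ρ_SOR] ω* − 1 = 0.857788.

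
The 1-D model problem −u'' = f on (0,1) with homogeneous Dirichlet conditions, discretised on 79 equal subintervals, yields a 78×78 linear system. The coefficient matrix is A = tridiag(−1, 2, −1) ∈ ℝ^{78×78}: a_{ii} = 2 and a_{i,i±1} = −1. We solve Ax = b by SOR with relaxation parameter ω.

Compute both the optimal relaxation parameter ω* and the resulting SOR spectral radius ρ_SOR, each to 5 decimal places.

ρ_J = max_k |cos(kπ/79)| = cos(π/79) = 0.99921
√(1−ρ_J²) = |sin(π/79)| = 0.039757
ω* = 2/(1 + 0.039757) = 2/1.039757 = 1.92353.
ρ_SOR = ω* − 1 = 1.92353 − 1 = 0.92353.

ω* = 1.92353, ρ_SOR = 0.92353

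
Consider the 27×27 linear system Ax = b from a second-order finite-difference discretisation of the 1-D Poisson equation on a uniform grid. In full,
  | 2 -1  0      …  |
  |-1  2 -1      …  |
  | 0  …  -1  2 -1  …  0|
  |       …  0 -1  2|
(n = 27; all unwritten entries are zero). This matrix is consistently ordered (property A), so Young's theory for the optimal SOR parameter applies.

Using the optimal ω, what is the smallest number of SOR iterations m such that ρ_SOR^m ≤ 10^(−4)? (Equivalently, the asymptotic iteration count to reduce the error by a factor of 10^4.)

ρ_J = max_k |cos(kπ/28)| = cos(π/28) = 0.9937122
√(1−ρ_J²) simplifies to sin(π/28) = 0.1119645.
Then 2/(1+√(1−ρ_J²)) = 2/(1+0.1119645); ω* = 2/1.1119645 = 1.7986186.
and ρ(B_{ω*}) = 1.7986186 − 1 = 0.7986186.
ρ_SOR^m ≤ 10^(−4) ⇔ m ≥ 4·ln10/(−ln 0.7986186) = 9.21034/0.224872 = 40.958; m = ⌈40.958⌉ = 41.

m = 41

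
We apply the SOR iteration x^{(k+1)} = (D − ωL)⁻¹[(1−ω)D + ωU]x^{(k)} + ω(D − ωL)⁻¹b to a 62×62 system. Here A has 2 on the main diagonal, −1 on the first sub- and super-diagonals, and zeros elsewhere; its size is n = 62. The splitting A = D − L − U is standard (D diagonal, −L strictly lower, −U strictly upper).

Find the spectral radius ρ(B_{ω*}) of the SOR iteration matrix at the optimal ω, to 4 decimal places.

½·tridiag(1,0,1) at n=62: λ_k = cos(kπ/63); max |λ| at k=1 ⇒ ρ_J = cos(π/63) ≈ 0.9988.
√(1−ρ_J²) simplifies to sin(π/63) = 0.04985.
Young: ω* = 2/(1+√(1−ρ_J²)) = 2/(1+0.04985) = 2/1.04985 = 1.9050.
ρ_SOR = ω* − 1 ≈ 0.9050.

ρ_SOR = 0.9050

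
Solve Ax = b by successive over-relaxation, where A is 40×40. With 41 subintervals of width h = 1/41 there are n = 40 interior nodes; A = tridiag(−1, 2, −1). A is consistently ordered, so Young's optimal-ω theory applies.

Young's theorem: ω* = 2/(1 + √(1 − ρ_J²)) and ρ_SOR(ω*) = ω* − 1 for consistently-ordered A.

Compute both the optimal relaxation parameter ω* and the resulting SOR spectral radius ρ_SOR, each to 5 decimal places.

ω* = 1.85779, ρ_SOR = 0.85779

½·tridiag(1,0,1) at n=40: λ_k = cos(kπ/41); max |λ| at k=1 ⇒ ρ_J = cos(π/41) ≈ 0.99707.
√(1 − cos²(π/41)) = sin(π/41) ≈ 0.076549.
Then 2/(1+√(1−ρ_J²)) = 2/(1+0.076549); ω* = 2/1.076549 = 1.85779.
[ρ_SOR] ω* − 1 = 0.85779.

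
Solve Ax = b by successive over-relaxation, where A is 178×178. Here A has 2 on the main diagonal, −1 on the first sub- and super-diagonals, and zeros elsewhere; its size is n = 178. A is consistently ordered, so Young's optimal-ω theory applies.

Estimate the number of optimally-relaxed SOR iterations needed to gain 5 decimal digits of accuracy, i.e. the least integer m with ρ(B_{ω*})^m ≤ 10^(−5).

m = 328

n=178: λ(B_J) = 1 − λ(A)/2 = cos(kπ/179); k=1 gives ρ_J = 0.9998460.
1 − cos²(π/179) = sin²(π/179) ⇒ √(1−ρ_J²) = sin(π/179) = 0.0175499.
ω* = 2 / (1 + 0.0175499) = 2 / 1.0175499 ≈ 1.9655056.
Hence ρ(B_{ω*}) = 1.9655056 − 1 = 0.9655056.
Need (0.9655056)^m ≤ 10^(−5): m ≥ 5·ln10/|ln 0.9655056| = 11.5129/0.0351034 = 327.971 ⇒ m = 328.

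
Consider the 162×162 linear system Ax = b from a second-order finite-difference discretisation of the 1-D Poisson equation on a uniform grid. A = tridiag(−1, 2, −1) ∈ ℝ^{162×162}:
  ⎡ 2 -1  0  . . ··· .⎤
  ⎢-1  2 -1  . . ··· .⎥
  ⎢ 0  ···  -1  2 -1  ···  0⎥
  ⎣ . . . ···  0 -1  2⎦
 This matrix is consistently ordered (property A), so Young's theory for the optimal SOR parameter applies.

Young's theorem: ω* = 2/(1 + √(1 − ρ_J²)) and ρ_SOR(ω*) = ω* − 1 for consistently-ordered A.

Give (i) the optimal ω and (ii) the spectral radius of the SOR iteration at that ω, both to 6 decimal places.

ω* = 1.962184, ρ_SOR = 0.962184

B_J for the 162×162 system has eigenvalues cos(kπ/163); ρ_J = cos(π/163) = 0.999814.
√(1−ρ_J²) simplifies to sin(π/163) = 0.0192724.
ω* = 2/(1+0.0192724) = 1.962184
ρ_SOR = ω* − 1 ≈ 0.962184.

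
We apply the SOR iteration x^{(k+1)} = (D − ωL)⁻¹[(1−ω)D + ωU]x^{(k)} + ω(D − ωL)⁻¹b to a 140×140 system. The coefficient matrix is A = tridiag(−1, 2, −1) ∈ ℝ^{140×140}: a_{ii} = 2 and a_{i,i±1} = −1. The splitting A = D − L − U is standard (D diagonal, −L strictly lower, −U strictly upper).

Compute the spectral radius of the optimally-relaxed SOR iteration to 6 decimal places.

ρ_SOR = 0.956413

½·tridiag(1,0,1) at n=140: λ_k = cos(kπ/141); max |λ| at k=1 ⇒ ρ_J = cos(π/141) ≈ 0.999752.
root = sin(π/141) = 0.0222790  (since 1−cos² = sin²).
So ω* = 2/1.0222790 = 1.956413 (Young).
ρ_SOR = ω* − 1 = 1.956413 − 1 = 0.956413.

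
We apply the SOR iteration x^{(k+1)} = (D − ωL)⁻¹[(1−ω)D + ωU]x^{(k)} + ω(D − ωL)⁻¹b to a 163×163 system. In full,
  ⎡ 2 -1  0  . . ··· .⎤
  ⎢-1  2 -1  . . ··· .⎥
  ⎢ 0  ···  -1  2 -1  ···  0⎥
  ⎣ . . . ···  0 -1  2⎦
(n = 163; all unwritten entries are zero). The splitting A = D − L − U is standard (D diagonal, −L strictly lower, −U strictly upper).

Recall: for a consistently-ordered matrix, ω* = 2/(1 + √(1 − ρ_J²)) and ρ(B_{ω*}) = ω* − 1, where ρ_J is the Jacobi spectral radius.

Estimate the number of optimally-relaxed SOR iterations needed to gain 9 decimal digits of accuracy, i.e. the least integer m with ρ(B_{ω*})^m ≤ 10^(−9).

n=163: λ(B_J) = 1 − λ(A)/2 = cos(kπ/164); k=1 gives ρ_J = 0.9998165.
√(1−ρ_J²) = |sin(π/164)| = 0.0191549
Young: ω* = 2/(1+√(1−ρ_J²)) = 2/(1+0.0191549) = 2/1.0191549 = 1.9624102.
[ρ_SOR] ω* − 1 = 0.9624102.
(0.9624102)^m ≤ 10^{−9}  ⇒  m·ln(0.9624102) ≤ −9·ln10  ⇒  m ≥ 540.874  ⇒  m = 541

m = 541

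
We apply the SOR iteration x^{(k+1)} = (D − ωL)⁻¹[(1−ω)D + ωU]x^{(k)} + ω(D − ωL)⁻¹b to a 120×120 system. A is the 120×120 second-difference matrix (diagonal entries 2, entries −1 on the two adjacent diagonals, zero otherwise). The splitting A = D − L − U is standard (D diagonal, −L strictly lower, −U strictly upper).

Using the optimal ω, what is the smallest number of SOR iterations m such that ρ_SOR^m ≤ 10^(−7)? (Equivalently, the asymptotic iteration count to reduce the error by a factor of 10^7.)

spectrum of D⁻¹(L+U) = {cos(kπ/121) : 1≤k≤120}; ρ_J = cos(π/121) = 0.9996630.
√(1−ρ_J²) = |sin(π/121)| = 0.0259607
[ω*] 2 ÷ (1 + 0.0259607) = 2 ÷ 1.0259607 = 1.9493924.
and ρ(B_{ω*}) = 1.9493924 − 1 = 0.9493924.
7·ln10 = 16.1181; −ln(0.9493924) = 0.0519331; m = ⌈16.1181/0.0519331⌉ = ⌈310.363⌉ = 311.

m = 311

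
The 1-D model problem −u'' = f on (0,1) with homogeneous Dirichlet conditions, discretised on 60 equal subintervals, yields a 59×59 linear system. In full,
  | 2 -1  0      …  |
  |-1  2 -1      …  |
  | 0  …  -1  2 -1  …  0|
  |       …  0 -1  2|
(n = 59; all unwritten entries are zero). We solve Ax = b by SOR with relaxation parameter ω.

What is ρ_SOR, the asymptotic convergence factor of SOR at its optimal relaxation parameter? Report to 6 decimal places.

ρ_SOR = 0.900534

B_J for the 59×59 system has eigenvalues cos(kπ/60); ρ_J = cos(π/60) = 0.998630.
√(1−ρ_J²) simplifies to sin(π/60) = 0.0523360.
ω* = 2/(1 + 0.0523360) = 2/1.0523360 = 1.900534.
ρ(B_{ω*}) = ω*−1 = 0.900534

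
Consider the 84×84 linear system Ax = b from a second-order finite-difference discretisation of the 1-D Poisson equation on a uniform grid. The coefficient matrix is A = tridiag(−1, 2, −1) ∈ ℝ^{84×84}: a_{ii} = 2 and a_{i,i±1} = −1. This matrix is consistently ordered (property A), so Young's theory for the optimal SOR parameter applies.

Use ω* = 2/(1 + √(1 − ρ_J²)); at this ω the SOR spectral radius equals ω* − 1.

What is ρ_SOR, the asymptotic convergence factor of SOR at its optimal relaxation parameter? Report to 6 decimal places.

spectrum of D⁻¹(L+U) = {cos(kπ/85) : 1≤k≤84}; ρ_J = cos(π/85) = 0.999317.
root = sin(π/85) = 0.0369515  (since 1−cos² = sin²).
So ω* = 2/1.0369515 = 1.928731 (Young).
ρ_SOR = ω* − 1 = 1.928731 − 1 = 0.928731.

ρ_SOR = 0.928731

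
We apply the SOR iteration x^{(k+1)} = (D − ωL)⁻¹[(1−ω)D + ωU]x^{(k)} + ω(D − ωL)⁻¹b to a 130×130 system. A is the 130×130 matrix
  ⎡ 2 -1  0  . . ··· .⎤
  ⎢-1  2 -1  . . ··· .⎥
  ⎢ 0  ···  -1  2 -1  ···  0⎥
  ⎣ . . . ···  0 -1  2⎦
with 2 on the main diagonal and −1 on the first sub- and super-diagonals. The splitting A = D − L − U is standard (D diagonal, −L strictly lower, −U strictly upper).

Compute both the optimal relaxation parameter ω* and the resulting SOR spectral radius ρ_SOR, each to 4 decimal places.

ρ_J = max_k |cos(kπ/131)| = cos(π/131) = 0.9997
√(1−ρ_J²) simplifies to sin(π/131) = 0.02398.
So ω* = 2/1.02398 = 1.9532 (Young).
[ρ_SOR] ω* − 1 = 0.9532.

ω* = 1.9532, ρ_SOR = 0.9532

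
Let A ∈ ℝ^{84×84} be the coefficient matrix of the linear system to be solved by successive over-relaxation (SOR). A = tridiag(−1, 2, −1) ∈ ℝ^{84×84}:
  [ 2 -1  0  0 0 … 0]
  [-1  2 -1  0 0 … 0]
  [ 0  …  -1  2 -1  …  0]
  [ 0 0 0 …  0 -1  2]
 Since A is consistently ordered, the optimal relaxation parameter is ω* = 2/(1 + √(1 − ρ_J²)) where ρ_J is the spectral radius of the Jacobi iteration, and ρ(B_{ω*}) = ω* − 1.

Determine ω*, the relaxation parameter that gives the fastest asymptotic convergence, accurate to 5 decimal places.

½·tridiag(1,0,1) at n=84: λ_k = cos(kπ/85); max |λ| at k=1 ⇒ ρ_J = cos(π/85) ≈ 0.99932.
1 − cos²(π/85) = sin²(π/85) ⇒ √(1−ρ_J²) = sin(π/85) = 0.036951.
Young: ω* = 2/(1+√(1−ρ_J²)) = 2/(1+0.036951) = 2/1.036951 = 1.92873.
[ρ_SOR] ω* − 1 = 0.92873.

ω* = 1.92873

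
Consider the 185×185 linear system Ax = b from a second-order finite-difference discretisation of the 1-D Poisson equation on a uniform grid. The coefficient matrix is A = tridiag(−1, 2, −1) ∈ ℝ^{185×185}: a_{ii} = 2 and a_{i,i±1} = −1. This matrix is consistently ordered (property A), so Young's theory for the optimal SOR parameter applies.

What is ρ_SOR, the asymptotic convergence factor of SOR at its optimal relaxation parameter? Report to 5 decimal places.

B_J for the 185×185 system has eigenvalues cos(kπ/186); ρ_J = cos(π/186) = 0.99986.
√(1−ρ_J²) simplifies to sin(π/186) = 0.016889.
ω* = 2 / (1 + 0.016889) = 2 / 1.016889 ≈ 1.96678.
Hence ρ(B_{ω*}) = 1.96678 − 1 = 0.96678.

ρ_SOR = 0.96678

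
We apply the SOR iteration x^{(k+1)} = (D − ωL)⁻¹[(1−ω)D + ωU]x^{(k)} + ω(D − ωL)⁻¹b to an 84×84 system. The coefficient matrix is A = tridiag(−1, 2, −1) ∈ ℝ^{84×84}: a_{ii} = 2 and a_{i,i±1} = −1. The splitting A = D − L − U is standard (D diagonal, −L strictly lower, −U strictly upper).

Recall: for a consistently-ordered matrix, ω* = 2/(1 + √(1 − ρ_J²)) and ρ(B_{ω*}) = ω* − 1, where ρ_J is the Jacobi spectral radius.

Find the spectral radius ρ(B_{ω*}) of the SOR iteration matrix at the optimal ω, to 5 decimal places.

spectrum of D⁻¹(L+U) = {cos(kπ/85) : 1≤k≤84}; ρ_J = cos(π/85) = 0.99932.
root = sin(π/85) = 0.036951  (since 1−cos² = sin²).
ω* = 2/(1+0.036951) = 1.92873
At ω = 1.92873 every |λ(B_ω)| = ω−1, so ρ_SOR = 0.92873.

ρ_SOR = 0.92873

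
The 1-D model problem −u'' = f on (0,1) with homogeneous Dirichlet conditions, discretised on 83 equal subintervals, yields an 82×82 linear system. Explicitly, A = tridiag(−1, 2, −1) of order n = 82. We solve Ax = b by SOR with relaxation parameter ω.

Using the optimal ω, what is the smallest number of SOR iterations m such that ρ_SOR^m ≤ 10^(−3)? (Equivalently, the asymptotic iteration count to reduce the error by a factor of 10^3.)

m = 92

B_J for the 82×82 system has eigenvalues cos(kπ/83); ρ_J = cos(π/83) = 0.9992838.
root = sin(π/83) = 0.0378415  (since 1−cos² = sin²).
ω* = 2/(1+0.0378415) = 1.9270765
ρ(B_{ω*}) = ω*−1 = 0.9270765
(0.9270765)^m ≤ 10^{−3}  ⇒  m·ln(0.9270765) ≤ −3·ln10  ⇒  m ≥ 91.229  ⇒  m = 92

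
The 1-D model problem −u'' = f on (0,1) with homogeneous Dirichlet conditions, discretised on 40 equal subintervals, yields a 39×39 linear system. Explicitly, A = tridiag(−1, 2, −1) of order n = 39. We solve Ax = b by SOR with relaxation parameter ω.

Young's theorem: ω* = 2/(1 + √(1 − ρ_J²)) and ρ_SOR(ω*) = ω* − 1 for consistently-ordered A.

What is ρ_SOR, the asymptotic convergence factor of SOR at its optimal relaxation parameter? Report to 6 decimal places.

ρ_J = max_k |cos(kπ/40)| = cos(π/40) = 0.996917
1 − cos²(π/40) = sin²(π/40) ⇒ √(1−ρ_J²) = sin(π/40) = 0.0784591.
ω* = 2/(1+0.0784591) = 1.854498
and ρ(B_{ω*}) = 1.854498 − 1 = 0.854498.

ρ_SOR = 0.854498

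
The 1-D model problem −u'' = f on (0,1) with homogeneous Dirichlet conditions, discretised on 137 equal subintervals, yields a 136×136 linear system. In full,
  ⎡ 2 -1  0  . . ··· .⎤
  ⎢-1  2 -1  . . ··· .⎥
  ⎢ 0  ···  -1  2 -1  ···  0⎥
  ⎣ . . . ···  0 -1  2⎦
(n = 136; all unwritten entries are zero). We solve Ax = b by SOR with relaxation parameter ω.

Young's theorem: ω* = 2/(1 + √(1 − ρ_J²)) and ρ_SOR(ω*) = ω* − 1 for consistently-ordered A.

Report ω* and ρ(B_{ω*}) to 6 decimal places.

spectrum of D⁻¹(L+U) = {cos(kπ/137) : 1≤k≤136}; ρ_J = cos(π/137) = 0.999737.
√(1−ρ_J²) simplifies to sin(π/137) = 0.0229293.
Young: ω* = 2/(1+√(1−ρ_J²)) = 2/(1+0.0229293) = 2/1.0229293 = 1.955169.
ρ(B_{ω*}) = ω*−1 = 0.955169

ω* = 1.955169, ρ_SOR = 0.955169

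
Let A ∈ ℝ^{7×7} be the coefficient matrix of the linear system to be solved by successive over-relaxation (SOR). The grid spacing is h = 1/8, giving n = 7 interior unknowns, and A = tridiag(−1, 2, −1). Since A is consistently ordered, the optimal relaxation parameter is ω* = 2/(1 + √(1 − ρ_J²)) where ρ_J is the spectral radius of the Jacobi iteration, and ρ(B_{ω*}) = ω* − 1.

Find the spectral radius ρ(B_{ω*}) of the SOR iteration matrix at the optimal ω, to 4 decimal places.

ρ_SOR = 0.4465

½·tridiag(1,0,1) at n=7: λ_k = cos(kπ/8); max |λ| at k=1 ⇒ ρ_J = cos(π/8) ≈ 0.9239.
√(1−ρ_J²) = |sin(π/8)| = 0.38268
ω* = 2/(1+0.38268) = 1.4465
Hence ρ(B_{ω*}) = 1.4465 − 1 = 0.4465.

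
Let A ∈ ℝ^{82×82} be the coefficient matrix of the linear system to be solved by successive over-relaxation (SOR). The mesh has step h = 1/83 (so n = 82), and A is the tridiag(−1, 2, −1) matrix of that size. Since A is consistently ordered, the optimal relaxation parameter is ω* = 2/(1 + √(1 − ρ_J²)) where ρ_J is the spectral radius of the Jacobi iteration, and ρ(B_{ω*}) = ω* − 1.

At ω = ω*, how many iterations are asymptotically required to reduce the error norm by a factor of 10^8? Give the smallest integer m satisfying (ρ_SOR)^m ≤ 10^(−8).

m = 244

spectrum of D⁻¹(L+U) = {cos(kπ/83) : 1≤k≤82}; ρ_J = cos(π/83) = 0.9992838.
√(1−ρ_J²) = |sin(π/83)| = 0.0378415
ω* = 2/(1 + 0.0378415) = 2/1.0378415 = 1.9270765.
ρ_SOR = ω* − 1 ≈ 0.9270765.
(0.9270765)^m ≤ 10^{−8}  ⇒  m·ln(0.9270765) ≤ −8·ln10  ⇒  m ≥ 243.276  ⇒  m = 244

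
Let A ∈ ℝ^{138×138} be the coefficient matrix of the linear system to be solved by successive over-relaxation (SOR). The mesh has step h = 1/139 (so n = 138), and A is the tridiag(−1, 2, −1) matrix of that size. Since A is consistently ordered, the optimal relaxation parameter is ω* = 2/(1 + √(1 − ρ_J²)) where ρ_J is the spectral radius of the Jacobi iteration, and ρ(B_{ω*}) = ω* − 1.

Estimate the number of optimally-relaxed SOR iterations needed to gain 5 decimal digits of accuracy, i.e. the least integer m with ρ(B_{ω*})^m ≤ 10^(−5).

n=138: λ(B_J) = 1 − λ(A)/2 = cos(kπ/139); k=1 gives ρ_J = 0.9997446.
1 − cos²(π/139) = sin²(π/139) ⇒ √(1−ρ_J²) = sin(π/139) = 0.0225995.
Then 2/(1+√(1−ρ_J²)) = 2/(1+0.0225995); ω* = 2/1.0225995 = 1.9557999.
At ω = 1.9557999 every |λ(B_ω)| = ω−1, so ρ_SOR = 0.9557999.
(0.9557999)^m ≤ 10^{−5}  ⇒  m·ln(0.9557999) ≤ −5·ln10  ⇒  m ≥ 254.672  ⇒  m = 255

m = 255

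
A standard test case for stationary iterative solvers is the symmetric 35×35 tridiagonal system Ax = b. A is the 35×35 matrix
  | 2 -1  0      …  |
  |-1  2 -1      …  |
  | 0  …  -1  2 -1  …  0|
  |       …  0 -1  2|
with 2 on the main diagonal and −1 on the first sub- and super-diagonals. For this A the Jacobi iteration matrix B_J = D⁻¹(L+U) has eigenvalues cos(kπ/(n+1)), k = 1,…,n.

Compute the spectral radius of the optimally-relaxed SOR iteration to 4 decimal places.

½·tridiag(1,0,1) at n=35: λ_k = cos(kπ/36); max |λ| at k=1 ⇒ ρ_J = cos(π/36) ≈ 0.9962.
root = sin(π/36) = 0.08716  (since 1−cos² = sin²).
ω* = 2/(1 + 0.08716) = 2/1.08716 = 1.8397.
[ρ_SOR] ω* − 1 = 0.8397.

ρ_SOR = 0.8397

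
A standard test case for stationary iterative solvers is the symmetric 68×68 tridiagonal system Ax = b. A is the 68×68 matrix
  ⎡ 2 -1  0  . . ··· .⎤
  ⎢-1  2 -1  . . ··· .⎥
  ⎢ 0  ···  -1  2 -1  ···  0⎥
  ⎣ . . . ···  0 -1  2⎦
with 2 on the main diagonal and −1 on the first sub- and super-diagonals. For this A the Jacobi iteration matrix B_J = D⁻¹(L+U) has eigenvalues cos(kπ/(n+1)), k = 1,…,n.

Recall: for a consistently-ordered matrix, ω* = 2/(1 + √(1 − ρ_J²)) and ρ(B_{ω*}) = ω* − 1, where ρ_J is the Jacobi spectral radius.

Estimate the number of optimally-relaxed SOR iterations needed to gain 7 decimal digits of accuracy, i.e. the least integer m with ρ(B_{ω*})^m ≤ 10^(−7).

n=68: λ(B_J) = 1 − λ(A)/2 = cos(kπ/69); k=1 gives ρ_J = 0.9989637.
root = sin(π/69) = 0.0455146  (since 1−cos² = sin²).
[ω*] 2 ÷ (1 + 0.0455146) = 2 ÷ 1.0455146 = 1.9129336.
ρ_SOR = ω* − 1 = 1.9129336 − 1 = 0.9129336.
Need (0.9129336)^m ≤ 10^(−7): m ≥ 7·ln10/|ln 0.9129336| = 16.1181/0.0910921 = 176.943 ⇒ m = 177.

m = 177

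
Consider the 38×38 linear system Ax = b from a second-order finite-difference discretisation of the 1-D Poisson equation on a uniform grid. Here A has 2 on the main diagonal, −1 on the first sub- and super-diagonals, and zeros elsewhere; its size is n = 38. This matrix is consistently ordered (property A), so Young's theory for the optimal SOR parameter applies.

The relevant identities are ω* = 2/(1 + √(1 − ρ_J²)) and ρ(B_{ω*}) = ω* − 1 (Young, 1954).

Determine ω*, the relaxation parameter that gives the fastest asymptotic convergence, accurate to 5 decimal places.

ω* = 1.85105

½·tridiag(1,0,1) at n=38: λ_k = cos(kπ/39); max |λ| at k=1 ⇒ ρ_J = cos(π/39) ≈ 0.99676.
root = sin(π/39) = 0.080467  (since 1−cos² = sin²).
ω* = 2/(1 + 0.080467) = 2/1.080467 = 1.85105.
[ρ_SOR] ω* − 1 = 0.85105.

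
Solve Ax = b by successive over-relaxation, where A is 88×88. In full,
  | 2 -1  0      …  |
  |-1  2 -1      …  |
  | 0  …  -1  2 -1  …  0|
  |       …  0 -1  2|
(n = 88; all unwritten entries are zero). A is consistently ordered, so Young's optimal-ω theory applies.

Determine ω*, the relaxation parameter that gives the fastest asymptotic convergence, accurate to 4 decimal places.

ω* = 1.9318

spectrum of D⁻¹(L+U) = {cos(kπ/89) : 1≤k≤88}; ρ_J = cos(π/89) = 0.9994.
√(1−ρ_J²) simplifies to sin(π/89) = 0.03529.
So ω* = 2/1.03529 = 1.9318 (Young).
ρ(B_{ω*}) = ω*−1 = 0.9318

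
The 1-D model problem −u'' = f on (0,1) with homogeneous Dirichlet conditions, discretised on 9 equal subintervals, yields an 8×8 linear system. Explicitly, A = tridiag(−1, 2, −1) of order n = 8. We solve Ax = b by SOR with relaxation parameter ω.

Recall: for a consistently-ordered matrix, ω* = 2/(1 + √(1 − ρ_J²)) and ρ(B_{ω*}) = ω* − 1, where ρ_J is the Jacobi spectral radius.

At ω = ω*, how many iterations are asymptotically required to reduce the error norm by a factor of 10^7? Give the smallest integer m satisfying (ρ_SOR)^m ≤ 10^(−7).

m = 23

With n=8, ρ(Jacobi) = cos(π/9) = 0.9396926.
√(1−ρ_J²) simplifies to sin(π/9) = 0.3420201.
ω* = 2/(1 + 0.3420201) = 2/1.3420201 = 1.4902906.
ρ(B_{ω*}) = ω*−1 = 0.4902906
ρ_SOR^m ≤ 10^(−7) ⇔ m ≥ 7·ln10/(−ln 0.4902906) = 16.1181/0.712757 = 22.614; m = ⌈22.614⌉ = 23.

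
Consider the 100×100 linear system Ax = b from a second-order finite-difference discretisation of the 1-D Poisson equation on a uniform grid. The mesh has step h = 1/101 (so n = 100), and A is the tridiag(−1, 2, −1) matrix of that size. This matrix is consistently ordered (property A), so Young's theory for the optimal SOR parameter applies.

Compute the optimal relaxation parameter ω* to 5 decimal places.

n=100: λ(B_J) = 1 − λ(A)/2 = cos(kπ/101); k=1 gives ρ_J = 0.99952.
1 − cos²(π/101) = sin²(π/101) ⇒ √(1−ρ_J²) = sin(π/101) = 0.031100.
Then 2/(1+√(1−ρ_J²)) = 2/(1+0.031100); ω* = 2/1.031100 = 1.93968.
and ρ(B_{ω*}) = 1.93968 − 1 = 0.93968.

ω* = 1.93968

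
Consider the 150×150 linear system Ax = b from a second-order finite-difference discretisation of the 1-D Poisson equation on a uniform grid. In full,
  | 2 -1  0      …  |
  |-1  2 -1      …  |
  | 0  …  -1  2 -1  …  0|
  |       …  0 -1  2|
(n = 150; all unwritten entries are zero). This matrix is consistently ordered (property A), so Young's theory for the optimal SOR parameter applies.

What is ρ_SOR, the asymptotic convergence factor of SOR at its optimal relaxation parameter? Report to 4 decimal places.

ρ_SOR = 0.9592

B_J for the 150×150 system has eigenvalues cos(kπ/151); ρ_J = cos(π/151) = 0.9998.
√(1 − cos²(π/151)) = sin(π/151) ≈ 0.02080.
So ω* = 2/1.02080 = 1.9592 (Young).
At ω = 1.9592 every |λ(B_ω)| = ω−1, so ρ_SOR = 0.9592.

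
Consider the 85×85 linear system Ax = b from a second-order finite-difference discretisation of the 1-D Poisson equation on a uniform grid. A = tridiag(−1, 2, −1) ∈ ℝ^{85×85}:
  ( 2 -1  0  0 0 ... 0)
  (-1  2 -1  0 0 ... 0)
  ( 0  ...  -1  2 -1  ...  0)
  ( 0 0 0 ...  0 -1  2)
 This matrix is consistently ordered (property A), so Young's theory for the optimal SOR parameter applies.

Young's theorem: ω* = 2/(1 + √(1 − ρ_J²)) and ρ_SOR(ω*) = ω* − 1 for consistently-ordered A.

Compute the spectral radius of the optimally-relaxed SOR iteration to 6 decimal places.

ρ_SOR = 0.929530

spectrum of D⁻¹(L+U) = {cos(kπ/86) : 1≤k≤85}; ρ_J = cos(π/86) = 0.999333.
1 − cos²(π/86) = sin²(π/86) ⇒ √(1−ρ_J²) = sin(π/86) = 0.0365220.
ω* = 2/(1 + 0.0365220) = 2/1.0365220 = 1.929530.
[ρ_SOR] ω* − 1 = 0.929530.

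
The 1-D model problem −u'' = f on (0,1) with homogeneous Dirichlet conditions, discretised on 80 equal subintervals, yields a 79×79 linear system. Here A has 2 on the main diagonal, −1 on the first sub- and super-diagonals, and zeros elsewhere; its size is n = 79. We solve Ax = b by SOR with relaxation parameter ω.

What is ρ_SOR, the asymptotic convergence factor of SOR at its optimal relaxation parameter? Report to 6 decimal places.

B_J for the 79×79 system has eigenvalues cos(kπ/80); ρ_J = cos(π/80) = 0.999229.
1 − cos²(π/80) = sin²(π/80) ⇒ √(1−ρ_J²) = sin(π/80) = 0.0392598.
Then 2/(1+√(1−ρ_J²)) = 2/(1+0.0392598); ω* = 2/1.0392598 = 1.924447.
ρ_SOR = ω* − 1 = 1.924447 − 1 = 0.924447.

ρ_SOR = 0.924447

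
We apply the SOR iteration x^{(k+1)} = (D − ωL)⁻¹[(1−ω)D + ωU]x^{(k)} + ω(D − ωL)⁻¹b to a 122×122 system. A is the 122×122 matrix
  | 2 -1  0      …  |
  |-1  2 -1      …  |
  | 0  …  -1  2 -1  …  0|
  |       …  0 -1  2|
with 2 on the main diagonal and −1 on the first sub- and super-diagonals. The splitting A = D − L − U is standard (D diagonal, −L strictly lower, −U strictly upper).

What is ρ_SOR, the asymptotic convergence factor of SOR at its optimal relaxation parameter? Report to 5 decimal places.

ρ_SOR = 0.95019

ρ_J = max_k |cos(kπ/123)| = cos(π/123) = 0.99967
√(1 − cos²(π/123)) = sin(π/123) ≈ 0.025539.
Young: ω* = 2/(1+√(1−ρ_J²)) = 2/(1+0.025539) = 2/1.025539 = 1.95019.
ρ_SOR = ω* − 1 ≈ 0.95019.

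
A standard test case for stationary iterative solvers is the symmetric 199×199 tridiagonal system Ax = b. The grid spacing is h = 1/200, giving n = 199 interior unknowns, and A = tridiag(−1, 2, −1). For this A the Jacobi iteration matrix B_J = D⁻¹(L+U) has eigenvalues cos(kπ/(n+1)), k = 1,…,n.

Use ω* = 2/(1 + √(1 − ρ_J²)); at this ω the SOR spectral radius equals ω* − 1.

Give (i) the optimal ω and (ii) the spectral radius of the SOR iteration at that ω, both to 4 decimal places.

ω* = 1.9691, ρ_SOR = 0.9691

spectrum of D⁻¹(L+U) = {cos(kπ/200) : 1≤k≤199}; ρ_J = cos(π/200) = 0.9999.
√(1−ρ_J²) simplifies to sin(π/200) = 0.01571.
ω* = 2 / (1 + 0.01571) = 2 / 1.01571 ≈ 1.9691.
ρ_SOR = ω* − 1 ≈ 0.9691.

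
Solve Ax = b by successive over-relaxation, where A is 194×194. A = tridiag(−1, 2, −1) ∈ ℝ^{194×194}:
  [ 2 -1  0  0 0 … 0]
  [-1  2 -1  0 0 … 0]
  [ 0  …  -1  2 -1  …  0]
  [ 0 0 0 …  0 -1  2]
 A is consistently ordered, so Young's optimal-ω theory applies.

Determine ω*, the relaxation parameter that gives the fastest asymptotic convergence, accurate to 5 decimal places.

With n=194, ρ(Jacobi) = cos(π/195) = 0.99987.
√(1 − cos²(π/195)) = sin(π/195) ≈ 0.016110.
[ω*] 2 ÷ (1 + 0.016110) = 2 ÷ 1.016110 = 1.96829.
At ω = 1.96829 every |λ(B_ω)| = ω−1, so ρ_SOR = 0.96829.

ω* = 1.96829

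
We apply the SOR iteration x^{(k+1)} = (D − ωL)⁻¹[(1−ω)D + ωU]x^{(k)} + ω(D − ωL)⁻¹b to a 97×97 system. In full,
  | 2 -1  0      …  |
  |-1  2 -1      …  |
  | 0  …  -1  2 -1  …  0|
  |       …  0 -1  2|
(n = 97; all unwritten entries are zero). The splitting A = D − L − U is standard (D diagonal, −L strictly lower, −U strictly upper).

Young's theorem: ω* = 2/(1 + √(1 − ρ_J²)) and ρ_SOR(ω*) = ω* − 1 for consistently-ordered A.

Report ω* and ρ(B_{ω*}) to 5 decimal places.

ω* = 1.93789, ρ_SOR = 0.93789

ρ_J = max_k |cos(kπ/98)| = cos(π/98) = 0.99949
√(1−ρ_J²) = |sin(π/98)| = 0.032052
So ω* = 2/1.032052 = 1.93789 (Young).
Hence ρ(B_{ω*}) = 1.93789 − 1 = 0.93789.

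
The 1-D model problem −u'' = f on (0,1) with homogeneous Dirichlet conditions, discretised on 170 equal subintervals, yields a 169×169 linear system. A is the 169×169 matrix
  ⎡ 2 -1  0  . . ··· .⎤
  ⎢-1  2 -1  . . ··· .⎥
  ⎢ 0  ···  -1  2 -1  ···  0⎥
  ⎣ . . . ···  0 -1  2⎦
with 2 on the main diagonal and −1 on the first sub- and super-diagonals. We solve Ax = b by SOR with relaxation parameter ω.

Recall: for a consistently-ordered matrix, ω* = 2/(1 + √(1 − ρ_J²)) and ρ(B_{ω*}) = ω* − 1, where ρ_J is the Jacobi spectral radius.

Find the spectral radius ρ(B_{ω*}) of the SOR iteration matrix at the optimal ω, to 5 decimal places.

ρ_SOR = 0.96371

With n=169, ρ(Jacobi) = cos(π/170) = 0.99983.
√(1−ρ_J²) = |sin(π/170)| = 0.018479
Young: ω* = 2/(1+√(1−ρ_J²)) = 2/(1+0.018479) = 2/1.018479 = 1.96371.
ρ_SOR = ω* − 1 = 1.96371 − 1 = 0.96371.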